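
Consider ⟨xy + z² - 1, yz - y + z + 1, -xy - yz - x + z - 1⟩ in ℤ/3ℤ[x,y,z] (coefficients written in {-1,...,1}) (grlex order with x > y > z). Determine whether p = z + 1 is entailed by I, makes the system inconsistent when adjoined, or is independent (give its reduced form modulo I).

z + 1 is independent of I; its normal form modulo I is z + 1.

First compute the reduced Gröbner basis of I by Buchberger's algorithm.
f_1 = xy + z² - 1, LT = xy.
f_2 = yz - y + z + 1, LT = yz.
f_3 = -xy - yz - x + z - 1, LT = xy.

S(f_1,f_2): lcm = xyz. S = z³ + xy - xz - x - z.
  leading term z³: no divisor's leading term divides it; move z³ to the remainder.
  leading term xy: subtract (1)·f_1 from xy - xz - x - z → -xz - z² - x - z + 1
  leading term xz: no divisor's leading term divides it; move -xz to the remainder.
  leading term z²: no divisor's leading term divides it; move -z² to the remainder.
  leading term x: no divisor's leading term divides it; move -x to the remainder.
  leading term z: no divisor's leading term divides it; move -z to the remainder.
  leading term 1: no divisor's leading term divides it; move 1 to the remainder.
  remainder z³ - xz - z² - x - z + 1 ≠ 0; add h_4 = z³ - xz - z² - x - z + 1 to the basis.

S(f_1,f_3): lcm = xy. S = -yz + z² - x + z + 1.
  leading term yz: subtract (-1)·f_2 from -yz + z² - x + z + 1 → z² - x - y - z - 1
  leading term z²: no divisor's leading term divides it; move z² to the remainder.
  leading term x: no divisor's leading term divides it; move -x to the remainder.
  leading term y: no divisor's leading term divides it; move -y to the remainder.
  leading term z: no divisor's leading term divides it; move -z to the remainder.
  leading term 1: no divisor's leading term divides it; move -1 to the remainder.
  remainder z² - x - y - z - 1 ≠ 0; add h_5 = z² - x - y - z - 1 to the basis.

S(f_2,f_3): lcm = xyz. S = -yz² - xy + z² + x - z.
  leading term yz²: subtract (-z)·f_2 from -yz² - xy + z² + x - z → -xy - yz - z² + x
  leading term xy: subtract (-1)·f_1 from -xy - yz - z² + x → -yz + x - 1
  leading term yz: subtract (-1)·f_2 from -yz + x - 1 → x - y + z
  leading term x: no divisor's leading term divides it; move x to the remainder.
  leading term y: no divisor's leading term divides it; move -y to the remainder.
  leading term z: no divisor's leading term divides it; move z to the remainder.
  remainder x - y + z ≠ 0; add h_6 = x - y + z to the basis.

S(f_2,h_5): lcm = yz². S = xy + y² + z² + y + z.
  leading term xy: subtract (1)·f_1 from xy + y² + z² + y + z → y² + y + z + 1
  leading term y²: no divisor's leading term divides it; move y² to the remainder.
  leading term y: no divisor's leading term divides it; move y to the remainder.
  leading term z: no divisor's leading term divides it; move z to the remainder.
  leading term 1: no divisor's leading term divides it; move 1 to the remainder.
  remainder y² + y + z + 1 ≠ 0; add h_7 = y² + y + z + 1 to the basis.

The other S-polynomials (S(f_1,h_4), S(f_2,h_4), S(f_3,h_4), S(f_1,h_5), S(f_3,h_5), S(h_4,h_5), S(f_1,h_6), S(f_2,h_6), S(f_3,h_6), S(h_4,h_6), S(h_5,h_6), S(f_1,h_7), S(f_2,h_7), S(f_3,h_7), S(h_4,h_7), S(h_5,h_7), S(h_6,h_7)) all reduce to 0 modulo the current basis, so we have a Gröbner basis.
Inter-reduce: drop elements whose leading term is divisible by another's, tail-reduce, and make monic.
Reduced Gröbner basis: {y² + y + z + 1, yz - y + z + 1, z² + y - 1, x - y + z}.
Label its elements g_1 = y² + y + z + 1, g_2 = yz - y + z + 1, g_3 = z² + y - 1, g_4 = x - y + z.

Reduce p = z + 1 modulo G:
  leading term z: no divisor's leading term divides it; move z to the remainder.
  leading term 1: no divisor's leading term divides it; move 1 to the remainder.
  normal form = z + 1.
The normal form is nonzero, so p ∉ I. Since p minus its normal form lies in I, I + (p) = I + (r) where r = z + 1; decide whether this ideal is the whole ring.
Run Buchberger on G together with r (pairs among the g_i already reduce to 0 since G is a Gröbner basis):
g_1 = y² + y + z + 1, LT = y².
g_2 = yz - y + z + 1, LT = yz.
g_3 = z² + y - 1, LT = z².
g_4 = x - y + z, LT = x.
r = z + 1, LT = z.

S(g_2,r): lcm = yz. S = y + z + 1.
  leading term y: no divisor's leading term divides it; move y to the remainder.
  leading term z: subtract (1)·r from z + 1 → 0
  remainder y ≠ 0; add m_6 = y to the basis.

The other S-polynomials (S(g_1,g_2), S(g_1,g_3), S(g_1,g_4), S(g_1,r), S(g_2,g_3), S(g_2,g_4), S(g_3,g_4), S(g_3,r), S(g_4,r), S(g_1,m_6), S(g_2,m_6), S(g_3,m_6), S(g_4,m_6), S(r,m_6)) all reduce to 0 modulo the current basis, so we have a Gröbner basis.
Inter-reduce: drop elements whose leading term is divisible by another's, tail-reduce, and make monic.
Reduced Gröbner basis: {x - 1, y, z + 1}.
The reduced Gröbner basis of I + (p) is {x - 1, y, z + 1} ≠ {1}, a proper ideal, so the enlarged system stays consistent: p is independent of I, with normal form z + 1.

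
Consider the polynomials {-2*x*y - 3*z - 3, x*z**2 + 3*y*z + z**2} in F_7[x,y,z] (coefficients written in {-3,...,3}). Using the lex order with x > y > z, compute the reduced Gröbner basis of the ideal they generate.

G = {x*y - 2*z - 2, x*z**2 + 3*y*z + z**2, y**2*z - 2*y*z**2 + 3*z**3 + 3*z**2}

This is the nonlinear analogue of row-reducing a linear system.

f_1 = -2*x*y - 3*z - 3, LT = x*y.
f_2 = x*z**2 + 3*y*z + z**2, LT = x*z**2.

S(f_1,f_2): lcm = x*y*z**2. S = -3*y**2*z - y*z**2 - 2*z**3 - 2*z**2.
  reduce S modulo (f_1, f_2):
  remainder -3*y**2*z - y*z**2 - 2*z**3 - 2*z**2 ≠ 0; add g_3 = -3*y**2*z - y*z**2 - 2*z**3 - 2*z**2 to the basis.

The other S-polynomials (S(f_1,g_3), S(f_2,g_3)) all reduce to 0 modulo the current basis, so we have a Gröbner basis.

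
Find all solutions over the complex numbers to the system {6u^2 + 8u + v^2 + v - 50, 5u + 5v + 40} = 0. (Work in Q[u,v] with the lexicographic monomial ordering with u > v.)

Compute a lex Gröbner basis by Buchberger's algorithm.
f_1 = 6u^2 + 8u + v^2 + v - 50, LT = u^2.
f_2 = 5u + 5v + 40, LT = u.

S(f_1,f_2): lcm = u^2. S = -uv - 20/3u + 1/6v^2 + 1/6v - 25/3.
  leading term uv: subtract (-1/5v)·f_2 from -uv - 20/3u + 1/6v^2 + 1/6v - 25/3 → -20/3u + 7/6v^2 + 49/6v - 25/3
  leading term u: subtract (-4/3)·f_2 from -20/3u + 7/6v^2 + 49/6v - 25/3 → 7/6v^2 + 89/6v + 45
  leading term v^2: no divisor's leading term divides it; move 7/6v^2 to the remainder.
  leading term v: no divisor's leading term divides it; move 89/6v to the remainder.
  leading term 1: no divisor's leading term divides it; move 45 to the remainder.
  remainder 7/6v^2 + 89/6v + 45 ≠ 0; add h_3 = 7/6v^2 + 89/6v + 45 to the basis.

The other S-polynomials (S(f_1,h_3), S(f_2,h_3)) all reduce to 0 modulo the current basis, so we have a Gröbner basis.
Inter-reduce: drop elements whose leading term is divisible by another's, tail-reduce, and make monic.
Reduced Gröbner basis: {u + v + 8, v^2 + 89/7v + 270/7}.

Elimination: the polynomial v^2 + 89/7v + 270/7 lies in the elimination ideal for v, so v ∈ {-54/7, -5}. For each such v, the remaining basis elements (now univariate) give the rest of the solution.
  v = -54/7: the earlier basis element becomes u + 2/7 = 0, giving u = -2/7 — point (-2/7, -54/7).
  v = -5: the earlier basis element becomes u + 3 = 0, giving u = -3 — point (-3, -5).
A lex Gröbner basis triangularizes the system, enabling back-substitution.

{(-2/7, -54/7), (-3, -5)}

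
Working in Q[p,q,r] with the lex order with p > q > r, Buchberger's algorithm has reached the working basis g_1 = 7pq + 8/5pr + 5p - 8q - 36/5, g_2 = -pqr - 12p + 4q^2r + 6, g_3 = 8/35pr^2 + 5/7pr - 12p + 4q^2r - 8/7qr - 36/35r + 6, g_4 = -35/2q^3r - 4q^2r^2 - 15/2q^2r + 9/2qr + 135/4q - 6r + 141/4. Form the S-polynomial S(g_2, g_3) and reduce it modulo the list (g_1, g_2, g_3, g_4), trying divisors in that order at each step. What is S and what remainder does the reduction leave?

lcm(LM(g_2), LM(g_3)) = pqr^2.
S = (lcm/LT(g_2))·g_2 − (lcm/LT(g_3))·g_3 = -25/8pqr + 105/2pq + 12pr - 35/2q^3r - 4q^2r^2 + 5q^2r + 9/2qr - 105/4q - 6r.
Reduce S modulo (g_1, g_2, g_3, g_4) in that order:
  leading term pqr: subtract (-25/56r)·g_1 from -25/8pqr + 105/2pq + 12pr - 35/2q^3r - 4q^2r^2 + 5q^2r + 9/2qr - 105/4q - 6r → 105/2pq + 5/7pr^2 + 797/56pr - 35/2q^3r - 4q^2r^2 + 5q^2r + 13/14qr - 105/4q - 129/14r
  leading term pq: subtract (15/2)·g_1 from 105/2pq + 5/7pr^2 + 797/56pr - 35/2q^3r - 4q^2r^2 + 5q^2r + 13/14qr - 105/4q - 129/14r → 5/7pr^2 + 125/56pr - 75/2p - 35/2q^3r - 4q^2r^2 + 5q^2r + 13/14qr + 135/4q - 129/14r + 54
  leading term pr^2: subtract (25/8)·g_3 from 5/7pr^2 + 125/56pr - 75/2p - 35/2q^3r - 4q^2r^2 + 5q^2r + 13/14qr + 135/4q - 129/14r + 54 → -35/2q^3r - 4q^2r^2 - 15/2q^2r + 9/2qr + 135/4q - 6r + 141/4
  leading term q^3r: subtract (1)·g_4 from -35/2q^3r - 4q^2r^2 - 15/2q^2r + 9/2qr + 135/4q - 6r + 141/4 → 0
The remainder is 0, so this S-polynomial contributes no new basis element.

S(g_2, g_3) = -25/8pqr + 105/2pq + 12pr - 35/2q^3r - 4q^2r^2 + 5q^2r + 9/2qr - 105/4q - 6r; remainder on division = 0.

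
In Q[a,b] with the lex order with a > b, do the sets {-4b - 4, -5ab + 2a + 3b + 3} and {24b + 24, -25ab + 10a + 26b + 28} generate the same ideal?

No, the ideals differ.

Two ideals are equal iff their reduced Gröbner bases coincide (the reduced basis is unique for a fixed ordering).
Buchberger on the first generating set:
f_1 = -4b - 4, LT = b.
f_2 = -5ab + 2a + 3b + 3, LT = ab.

S(f_1,f_2): lcm = ab. S = 7/5a + 3/5b + 3/5.
  leading term a: no divisor's leading term divides it; move 7/5a to the remainder.
  leading term b: subtract (-3/20)·f_1 from 3/5b + 3/5 → 0
  remainder 7/5a ≠ 0; add g_3 = 7/5a to the basis.

The other S-polynomials (S(f_1,g_3), S(f_2,g_3)) all reduce to 0 modulo the current basis, so we have a Gröbner basis.
Inter-reduce: drop elements whose leading term is divisible by another's, tail-reduce, and make monic.
Reduced Gröbner basis: {a, b + 1}.

Buchberger on the second generating set:
h_1 = 24b + 24, LT = b.
h_2 = -25ab + 10a + 26b + 28, LT = ab.

S(h_1,h_2): lcm = ab. S = 7/5a + 26/25b + 28/25.
  leading term a: no divisor's leading term divides it; move 7/5a to the remainder.
  leading term b: subtract (13/300)·h_1 from 26/25b + 28/25 → 2/25
  leading term 1: no divisor's leading term divides it; move 2/25 to the remainder.
  remainder 7/5a + 2/25 ≠ 0; add k_3 = 7/5a + 2/25 to the basis.

The other S-polynomials (S(h_1,k_3), S(h_2,k_3)) all reduce to 0 modulo the current basis, so we have a Gröbner basis.
Inter-reduce: drop elements whose leading term is divisible by another's, tail-reduce, and make monic.
Reduced Gröbner basis: {a + 2/35, b + 1}.

These differ, so the ideals are not equal.
The same test decides containment: I ⊆ J iff every generator of I reduces to 0 modulo a Gröbner basis of J.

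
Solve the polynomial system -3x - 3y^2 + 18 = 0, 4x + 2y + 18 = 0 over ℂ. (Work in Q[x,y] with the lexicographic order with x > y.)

{(-3, -3), (-25/4, 7/2)}

Compute a lex Gröbner basis by Buchberger's algorithm.
f_1 = -3x - 3y^2 + 18, LT = x.
f_2 = 4x + 2y + 18, LT = x.

S(f_1,f_2): lcm = x. S = y^2 - 1/2y - 21/2.
  leading term y^2: no divisor's leading term divides it; move y^2 to the remainder.
  leading term y: no divisor's leading term divides it; move -1/2y to the remainder.
  leading term 1: no divisor's leading term divides it; move -21/2 to the remainder.
  remainder y^2 - 1/2y - 21/2 ≠ 0; add h_3 = y^2 - 1/2y - 21/2 to the basis.

The other S-polynomials (S(f_1,h_3), S(f_2,h_3)) all reduce to 0 modulo the current basis, so we have a Gröbner basis.
Inter-reduce: drop elements whose leading term is divisible by another's, tail-reduce, and make monic.
Reduced Gröbner basis: {x + 1/2y + 9/2, y^2 - 1/2y - 21/2}.

Elimination: the polynomial y^2 - 1/2y - 21/2 lies in the elimination ideal for y, so y ∈ {-3, 7/2}. For each such y, the remaining basis elements (now univariate) give the rest of the solution.
  y = -3: the earlier basis element becomes x + 3 = 0, giving x = -3 — point (-3, -3).
  y = 7/2: the earlier basis element becomes x + 25/4 = 0, giving x = -25/4 — point (-25/4, 7/2).
Each listed point satisfies every original equation (direct substitution).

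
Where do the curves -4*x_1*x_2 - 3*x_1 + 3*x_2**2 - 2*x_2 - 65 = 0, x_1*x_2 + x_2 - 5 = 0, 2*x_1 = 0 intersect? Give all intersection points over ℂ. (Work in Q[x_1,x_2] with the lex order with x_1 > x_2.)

Compute a lex Gröbner basis by Buchberger's algorithm.
f_1 = -4*x_1*x_2 - 3*x_1 + 3*x_2**2 - 2*x_2 - 65, LT = x_1*x_2.
f_2 = x_1*x_2 + x_2 - 5, LT = x_1*x_2.
f_3 = 2*x_1, LT = x_1.

S(f_1,f_2): lcm = x_1*x_2. S = 3/4*x_1 - 3/4*x_2**2 - 1/2*x_2 + 85/4.
  leading term x_1: subtract (3/8)·f_3 from 3/4*x_1 - 3/4*x_2**2 - 1/2*x_2 + 85/4 → -3/4*x_2**2 - 1/2*x_2 + 85/4
  leading term x_2**2: no divisor's leading term divides it; move -3/4*x_2**2 to the remainder.
  leading term x_2: no divisor's leading term divides it; move -1/2*x_2 to the remainder.
  leading term 1: no divisor's leading term divides it; move 85/4 to the remainder.
  remainder -3/4*x_2**2 - 1/2*x_2 + 85/4 ≠ 0; add h_4 = -3/4*x_2**2 - 1/2*x_2 + 85/4 to the basis.

S(f_1,f_3): lcm = x_1*x_2. S = 3/4*x_1 - 3/4*x_2**2 + 1/2*x_2 + 65/4.
  leading term x_1: subtract (3/8)·f_3 from 3/4*x_1 - 3/4*x_2**2 + 1/2*x_2 + 65/4 → -3/4*x_2**2 + 1/2*x_2 + 65/4
  leading term x_2**2: subtract (1)·h_4 from -3/4*x_2**2 + 1/2*x_2 + 65/4 → x_2 - 5
  leading term x_2: no divisor's leading term divides it; move x_2 to the remainder.
  leading term 1: no divisor's leading term divides it; move -5 to the remainder.
  remainder x_2 - 5 ≠ 0; add h_5 = x_2 - 5 to the basis.

S(f_2,f_3): lcm = x_1*x_2. S = x_2 - 5.
  leading term x_2: subtract (1)·h_5 from x_2 - 5 → 0
  remainder 0.

S(f_1,h_4): lcm = x_1*x_2**2. S = 1/12*x_1*x_2 + 85/3*x_1 - 3/4*x_2**3 + 1/2*x_2**2 + 65/4*x_2.
  leading term x_1*x_2: subtract (-1/48)·f_1 from 1/12*x_1*x_2 + 85/3*x_1 - 3/4*x_2**3 + 1/2*x_2**2 + 65/4*x_2 → 1357/48*x_1 - 3/4*x_2**3 + 9/16*x_2**2 + 389/24*x_2 - 65/48
  leading term x_1: subtract (1357/96)·f_3 from 1357/48*x_1 - 3/4*x_2**3 + 9/16*x_2**2 + 389/24*x_2 - 65/48 → -3/4*x_2**3 + 9/16*x_2**2 + 389/24*x_2 - 65/48
  leading term x_2**3: subtract (x_2)·h_4 from -3/4*x_2**3 + 9/16*x_2**2 + 389/24*x_2 - 65/48 → 17/16*x_2**2 - 121/24*x_2 - 65/48
  leading term x_2**2: subtract (-17/12)·h_4 from 17/16*x_2**2 - 121/24*x_2 - 65/48 → -23/4*x_2 + 115/4
  leading term x_2: subtract (-23/4)·h_5 from -23/4*x_2 + 115/4 → 0
  remainder 0.

S(f_2,h_4): lcm = x_1*x_2**2. S = -2/3*x_1*x_2 + 85/3*x_1 + x_2**2 - 5*x_2.
  leading term x_1*x_2: subtract (1/6)·f_1 from -2/3*x_1*x_2 + 85/3*x_1 + x_2**2 - 5*x_2 → 173/6*x_1 + 1/2*x_2**2 - 14/3*x_2 + 65/6
  leading term x_1: subtract (173/12)·f_3 from 173/6*x_1 + 1/2*x_2**2 - 14/3*x_2 + 65/6 → 1/2*x_2**2 - 14/3*x_2 + 65/6
  leading term x_2**2: subtract (-2/3)·h_4 from 1/2*x_2**2 - 14/3*x_2 + 65/6 → -5*x_2 + 25
  leading term x_2: subtract (-5)·h_5 from -5*x_2 + 25 → 0
  remainder 0.

S(f_3,h_4): leading monomials are coprime, so the S-polynomial reduces to 0 (Buchberger's first criterion).
S(f_1,h_5): lcm = x_1*x_2. S = 23/4*x_1 - 3/4*x_2**2 + 1/2*x_2 + 65/4.
  leading term x_1: subtract (23/8)·f_3 from 23/4*x_1 - 3/4*x_2**2 + 1/2*x_2 + 65/4 → -3/4*x_2**2 + 1/2*x_2 + 65/4
  leading term x_2**2: subtract (1)·h_4 from -3/4*x_2**2 + 1/2*x_2 + 65/4 → x_2 - 5
  leading term x_2: subtract (1)·h_5 from x_2 - 5 → 0
  remainder 0.

S(f_2,h_5): lcm = x_1*x_2. S = 5*x_1 + x_2 - 5.
  leading term x_1: subtract (5/2)·f_3 from 5*x_1 + x_2 - 5 → x_2 - 5
  leading term x_2: subtract (1)·h_5 from x_2 - 5 → 0
  remainder 0.

S(f_3,h_5): leading monomials are coprime, so the S-polynomial reduces to 0 (Buchberger's first criterion).
S(h_4,h_5): lcm = x_2**2. S = 17/3*x_2 - 85/3.
  leading term x_2: subtract (17/3)·h_5 from 17/3*x_2 - 85/3 → 0
  remainder 0.

Every S-polynomial of the final basis reduces to 0, so we have a Gröbner basis.
Inter-reduce: drop elements whose leading term is divisible by another's, tail-reduce, and make monic.
Reduced Gröbner basis: {x_1, x_2 - 5}.

Since the basis is lex-ordered, x_2 - 5 is univariate in x_2. Its roots are {5}. Back-substituting each root into the other basis elements fixes the other coordinates.
  x_2 = 5: the earlier basis element becomes x_1 = 0, giving x_1 = 0 — point (0, 5).
A lex Gröbner basis triangularizes the system, enabling back-substitution.

{(0, 5)}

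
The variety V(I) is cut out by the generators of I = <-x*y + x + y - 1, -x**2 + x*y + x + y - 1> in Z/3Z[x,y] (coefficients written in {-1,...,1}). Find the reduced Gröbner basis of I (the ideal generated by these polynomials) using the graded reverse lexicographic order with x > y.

G = {x**2 + x + y - 1, x*y - x - y + 1, y**2 - 1}

f_1 = -x*y + x + y - 1, LT = x*y.
f_2 = -x**2 + x*y + x + y - 1, LT = x**2.

S(f_1,f_2): lcm = x**2*y. S = x*y**2 - x**2 + y**2 + x - y.
  reduce S modulo (f_1, f_2):
  remainder -y**2 + 1 ≠ 0; add g_3 = -y**2 + 1 to the basis.

The other S-polynomials (S(f_1,g_3), S(f_2,g_3)) all reduce to 0 modulo the current basis, so we have a Gröbner basis.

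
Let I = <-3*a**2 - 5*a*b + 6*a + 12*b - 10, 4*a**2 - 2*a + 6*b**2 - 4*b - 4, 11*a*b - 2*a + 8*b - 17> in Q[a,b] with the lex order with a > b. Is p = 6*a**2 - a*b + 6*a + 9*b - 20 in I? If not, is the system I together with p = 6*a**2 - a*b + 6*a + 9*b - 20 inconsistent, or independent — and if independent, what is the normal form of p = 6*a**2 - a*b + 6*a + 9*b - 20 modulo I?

First compute the reduced Gröbner basis of I by Buchberger's algorithm.
f_1 = -3*a**2 - 5*a*b + 6*a + 12*b - 10, LT = a**2.
f_2 = 4*a**2 - 2*a + 6*b**2 - 4*b - 4, LT = a**2.
f_3 = 11*a*b - 2*a + 8*b - 17, LT = a*b.

S(f_1,f_2): lcm = a**2. S = 5/3*a*b - 3/2*a - 3/2*b**2 - 3*b + 13/3.
  reduce S modulo (f_1, f_2, f_3):
  remainder -79/66*a - 3/2*b**2 - 139/33*b + 76/11 ≠ 0; add h_4 = -79/66*a - 3/2*b**2 - 139/33*b + 76/11 to the basis.

S(f_1,f_3): lcm = a**2*b. S = 2/11*a**2 + 5/3*a*b**2 - 30/11*a*b + 17/11*a - 4*b**2 + 10/3*b.
  reduce S modulo (f_1, f_2, f_3, h_4):
  remainder -1655/237*b**2 + 3169/869*b + 8698/2607 ≠ 0; add h_5 = -1655/237*b**2 + 3169/869*b + 8698/2607 to the basis.

S(f_2,f_3): lcm = a**2*b. S = 2/11*a**2 - 27/22*a*b + 17/11*a + 3/2*b**3 - b**2 - b.
  reduce S modulo (f_1, f_2, f_3, h_4, h_5):
  remainder -3554492583/662844050*b + 3554492583/662844050 ≠ 0; add h_6 = -3554492583/662844050*b + 3554492583/662844050 to the basis.

The other S-polynomials (S(f_1,h_4), S(f_2,h_4), S(f_3,h_4), S(f_1,h_5), S(f_2,h_5), S(f_3,h_5), S(h_4,h_5), S(f_1,h_6), S(f_2,h_6), S(f_3,h_6), S(h_4,h_6), S(h_5,h_6)) all reduce to 0 modulo the current basis, so we have a Gröbner basis.
Inter-reduce: drop elements whose leading term is divisible by another's, tail-reduce, and make monic.
Reduced Gröbner basis: {a - 1, b - 1}.
Label its elements g_1 = a - 1, g_2 = b - 1.

Reduce p = 6*a**2 - a*b + 6*a + 9*b - 20 modulo G:
  leading term a**2: subtract (6*a)·g_1 from 6*a**2 - a*b + 6*a + 9*b - 20 → -a*b + 12*a + 9*b - 20
  leading term a*b: subtract (-b)·g_1 from -a*b + 12*a + 9*b - 20 → 12*a + 8*b - 20
  leading term a: subtract (12)·g_1 from 12*a + 8*b - 20 → 8*b - 8
  leading term b: subtract (8)·g_2 from 8*b - 8 → 0
  normal form = 0.
Since the normal form is 0, p ∈ I.

Ideal membership is decidable via reduction modulo a Gröbner basis.

6*a**2 - a*b + 6*a + 9*b - 20 lies in I (it reduces to 0).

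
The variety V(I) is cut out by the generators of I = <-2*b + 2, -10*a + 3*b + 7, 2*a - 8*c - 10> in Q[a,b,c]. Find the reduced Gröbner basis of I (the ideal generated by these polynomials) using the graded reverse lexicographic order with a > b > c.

G = {a - 1, b - 1, c + 1}

f_1 = -2*b + 2, LT = b.
f_2 = -10*a + 3*b + 7, LT = a.
f_3 = 2*a - 8*c - 10, LT = a.

S(f_2,f_3): lcm = a. S = -3/10*b + 4*c + 43/10.
  reduce S modulo (f_1, f_2, f_3):
  remainder 4*c + 4 ≠ 0; add g_4 = 4*c + 4 to the basis.

The other S-polynomials (S(f_1,f_2), S(f_1,f_3), S(f_1,g_4), S(f_2,g_4), S(f_3,g_4)) all reduce to 0 modulo the current basis, so we have a Gröbner basis.
Inter-reduce: drop elements whose leading term is divisible by another's, tail-reduce, and make monic.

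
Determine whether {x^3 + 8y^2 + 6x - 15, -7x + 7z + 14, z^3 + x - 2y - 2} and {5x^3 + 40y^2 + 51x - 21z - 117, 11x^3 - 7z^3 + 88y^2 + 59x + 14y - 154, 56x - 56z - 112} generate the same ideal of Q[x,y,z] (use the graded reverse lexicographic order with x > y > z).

Equality of ideals is decidable: compute both reduced Gröbner bases (unique for the ordering) and check whether they agree.
Buchberger on the first generating set:
f_1 = x^3 + 8y^2 + 6x - 15, LT = x^3.
f_2 = -7x + 7z + 14, LT = x.
f_3 = z^3 + x - 2y - 2, LT = z^3.

S(f_1,f_2): lcm = x^3. S = x^2z + 2x^2 + 8y^2 + 6x - 15.
  leading term x^2z: subtract (-1/7xz)·f_2 from x^2z + 2x^2 + 8y^2 + 6x - 15 → xz^2 + 2x^2 + 8y^2 + 2xz + 6x - 15
  leading term xz^2: subtract (-1/7z^2)·f_2 from xz^2 + 2x^2 + 8y^2 + 2xz + 6x - 15 → z^3 + 2x^2 + 8y^2 + 2xz + 2z^2 + 6x - 15
  leading term z^3: subtract (1)·f_3 from z^3 + 2x^2 + 8y^2 + 2xz + 2z^2 + 6x - 15 → 2x^2 + 8y^2 + 2xz + 2z^2 + 5x + 2y - 13
  leading term x^2: subtract (-2/7x)·f_2 from 2x^2 + 8y^2 + 2xz + 2z^2 + 5x + 2y - 13 → 8y^2 + 4xz + 2z^2 + 9x + 2y - 13
  leading term y^2: no divisor's leading term divides it; move 8y^2 to the remainder.
  leading term xz: subtract (-4/7z)·f_2 from 4xz + 2z^2 + 9x + 2y - 13 → 6z^2 + 9x + 2y + 8z - 13
  leading term z^2: no divisor's leading term divides it; move 6z^2 to the remainder.
  leading term x: subtract (-9/7)·f_2 from 9x + 2y + 8z - 13 → 2y + 17z + 5
  leading term y: no divisor's leading term divides it; move 2y to the remainder.
  leading term z: no divisor's leading term divides it; move 17z to the remainder.
  leading term 1: no divisor's leading term divides it; move 5 to the remainder.
  remainder 8y^2 + 6z^2 + 2y + 17z + 5 ≠ 0; add g_4 = 8y^2 + 6z^2 + 2y + 17z + 5 to the basis.

The other S-polynomials (S(f_1,f_3), S(f_2,f_3), S(f_1,g_4), S(f_2,g_4), S(f_3,g_4)) all reduce to 0 modulo the current basis, so we have a Gröbner basis.
Inter-reduce: drop elements whose leading term is divisible by another's, tail-reduce, and make monic.
Reduced Gröbner basis: {z^3 - 2y + z, y^2 + 3/4z^2 + 1/4y + 17/8z + 5/8, x - z - 2}.

Buchberger on the second generating set:
h_1 = 5x^3 + 40y^2 + 51x - 21z - 117, LT = x^3.
h_2 = 11x^3 - 7z^3 + 88y^2 + 59x + 14y - 154, LT = x^3.
h_3 = 56x - 56z - 112, LT = x.

S(h_1,h_2): lcm = x^3. S = 7/11z^3 + 266/55x - 14/11y - 21/5z - 47/5.
  leading term z^3: no divisor's leading term divides it; move 7/11z^3 to the remainder.
  leading term x: subtract (19/220)·h_3 from 266/55x - 14/11y - 21/5z - 47/5 → -14/11y + 7/11z + 3/11
  leading term y: no divisor's leading term divides it; move -14/11y to the remainder.
  leading term z: no divisor's leading term divides it; move 7/11z to the remainder.
  leading term 1: no divisor's leading term divides it; move 3/11 to the remainder.
  remainder 7/11z^3 - 14/11y + 7/11z + 3/11 ≠ 0; add k_4 = 7/11z^3 - 14/11y + 7/11z + 3/11 to the basis.

S(h_1,h_3): lcm = x^3. S = x^2z + 2x^2 + 8y^2 + 51/5x - 21/5z - 117/5.
  leading term x^2z: subtract (1/56xz)·h_3 from x^2z + 2x^2 + 8y^2 + 51/5x - 21/5z - 117/5 → xz^2 + 2x^2 + 8y^2 + 2xz + 51/5x - 21/5z - 117/5
  leading term xz^2: subtract (1/56z^2)·h_3 from xz^2 + 2x^2 + 8y^2 + 2xz + 51/5x - 21/5z - 117/5 → z^3 + 2x^2 + 8y^2 + 2xz + 2z^2 + 51/5x - 21/5z - 117/5
  leading term z^3: subtract (11/7)·k_4 from z^3 + 2x^2 + 8y^2 + 2xz + 2z^2 + 51/5x - 21/5z - 117/5 → 2x^2 + 8y^2 + 2xz + 2z^2 + 51/5x + 2y - 26/5z - 834/35
  leading term x^2: subtract (1/28x)·h_3 from 2x^2 + 8y^2 + 2xz + 2z^2 + 51/5x + 2y - 26/5z - 834/35 → 8y^2 + 4xz + 2z^2 + 71/5x + 2y - 26/5z - 834/35
  leading term y^2: no divisor's leading term divides it; move 8y^2 to the remainder.
  leading term xz: subtract (1/14z)·h_3 from 4xz + 2z^2 + 71/5x + 2y - 26/5z - 834/35 → 6z^2 + 71/5x + 2y + 14/5z - 834/35
  leading term z^2: no divisor's leading term divides it; move 6z^2 to the remainder.
  leading term x: subtract (71/280)·h_3 from 71/5x + 2y + 14/5z - 834/35 → 2y + 17z + 32/7
  leading term y: no divisor's leading term divides it; move 2y to the remainder.
  leading term z: no divisor's leading term divides it; move 17z to the remainder.
  leading term 1: no divisor's leading term divides it; move 32/7 to the remainder.
  remainder 8y^2 + 6z^2 + 2y + 17z + 32/7 ≠ 0; add k_5 = 8y^2 + 6z^2 + 2y + 17z + 32/7 to the basis.

The other S-polynomials (S(h_2,h_3), S(h_1,k_4), S(h_2,k_4), S(h_3,k_4), S(h_1,k_5), S(h_2,k_5), S(h_3,k_5), S(k_4,k_5)) all reduce to 0 modulo the current basis, so we have a Gröbner basis.
Inter-reduce: drop elements whose leading term is divisible by another's, tail-reduce, and make monic.
Reduced Gröbner basis: {z^3 - 2y + z + 3/7, y^2 + 3/4z^2 + 1/4y + 17/8z + 4/7, x - z - 2}.

Since the reduced bases disagree, the two ideals are not the same.

No, the ideals differ.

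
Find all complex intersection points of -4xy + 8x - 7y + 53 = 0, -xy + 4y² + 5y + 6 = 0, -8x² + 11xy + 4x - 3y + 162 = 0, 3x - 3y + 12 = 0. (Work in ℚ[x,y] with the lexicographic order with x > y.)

{(-5, -1)}

Compute a lex Gröbner basis by Buchberger's algorithm.
f_1 = -4xy + 8x - 7y + 53, LT = xy.
f_2 = -xy + 4y² + 5y + 6, LT = xy.
f_3 = -8x² + 11xy + 4x - 3y + 162, LT = x².
f_4 = 3x - 3y + 12, LT = x.

S(f_1,f_2): lcm = xy. S = -2x + 4y² + 27/4y - 29/4.
  leading term x: subtract (-⅔)·f_4 from -2x + 4y² + 27/4y - 29/4 → 4y² + 19/4y + ¾
  leading term y²: no divisor's leading term divides it; move 4y² to the remainder.
  leading term y: no divisor's leading term divides it; move 19/4y to the remainder.
  leading term 1: no divisor's leading term divides it; move ¾ to the remainder.
  remainder 4y² + 19/4y + ¾ ≠ 0; add h_5 = 4y² + 19/4y + ¾ to the basis.

S(f_1,f_3): lcm = x²y. S = -2x² + 11/8xy² + 9/4xy - 53/4x - ⅜y² + 81/4y.
  leading term x²: subtract (¼)·f_3 from -2x² + 11/8xy² + 9/4xy - 53/4x - ⅜y² + 81/4y → 11/8xy² - ½xy - 57/4x - ⅜y² + 21y - 81/2
  leading term xy²: subtract (-11/32y)·f_1 from 11/8xy² - ½xy - 57/4x - ⅜y² + 21y - 81/2 → 9/4xy - 57/4x - 89/32y² + 1255/32y - 81/2
  leading term xy: subtract (-9/16)·f_1 from 9/4xy - 57/4x - 89/32y² + 1255/32y - 81/2 → -39/4x - 89/32y² + 1129/32y - 171/16
  leading term x: subtract (-13/4)·f_4 from -39/4x - 89/32y² + 1129/32y - 171/16 → -89/32y² + 817/32y + 453/16
  leading term y²: subtract (-89/128)·h_5 from -89/32y² + 817/32y + 453/16 → 14763/512y + 14763/512
  leading term y: no divisor's leading term divides it; move 14763/512y to the remainder.
  leading term 1: no divisor's leading term divides it; move 14763/512 to the remainder.
  remainder 14763/512y + 14763/512 ≠ 0; add h_6 = 14763/512y + 14763/512 to the basis.

The other S-polynomials (S(f_1,f_4), S(f_2,f_3), S(f_2,f_4), S(f_3,f_4), S(f_1,h_5), S(f_2,h_5), S(f_3,h_5), S(f_4,h_5), S(f_1,h_6), S(f_2,h_6), S(f_3,h_6), S(f_4,h_6), S(h_5,h_6)) all reduce to 0 modulo the current basis, so we have a Gröbner basis.
Inter-reduce: drop elements whose leading term is divisible by another's, tail-reduce, and make monic.
Reduced Gröbner basis: {x + 5, y + 1}.

Since the basis is lex-ordered, y + 1 is univariate in y. Its roots are {-1}. Back-substituting each root into the other basis elements fixes the other coordinates.
  y = -1: the earlier basis element becomes x + 5 = 0, giving x = -5 — point (-5, -1).
Check: every point annihilates each of the original generators.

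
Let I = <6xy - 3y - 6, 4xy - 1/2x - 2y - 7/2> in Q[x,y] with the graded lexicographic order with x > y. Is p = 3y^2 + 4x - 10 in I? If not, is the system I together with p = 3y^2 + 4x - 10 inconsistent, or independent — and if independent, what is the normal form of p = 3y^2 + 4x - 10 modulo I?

Adjoining 3y^2 + 4x - 10 makes the ideal the whole ring: the system is inconsistent.

First compute the reduced Gröbner basis of I by Buchberger's algorithm.
f_1 = 6xy - 3y - 6, LT = xy.
f_2 = 4xy - 1/2x - 2y - 7/2, LT = xy.

S(f_1,f_2): lcm = xy. S = 1/8x - 1/8.
  leading term x: no divisor's leading term divides it; move 1/8x to the remainder.
  leading term 1: no divisor's leading term divides it; move -1/8 to the remainder.
  remainder 1/8x - 1/8 ≠ 0; add h_3 = 1/8x - 1/8 to the basis.

S(f_1,h_3): lcm = xy. S = 1/2y - 1.
  leading term y: no divisor's leading term divides it; move 1/2y to the remainder.
  leading term 1: no divisor's leading term divides it; move -1 to the remainder.
  remainder 1/2y - 1 ≠ 0; add h_4 = 1/2y - 1 to the basis.

The other S-polynomials (S(f_2,h_3), S(f_1,h_4), S(f_2,h_4), S(h_3,h_4)) all reduce to 0 modulo the current basis, so we have a Gröbner basis.
Inter-reduce: drop elements whose leading term is divisible by another's, tail-reduce, and make monic.
Reduced Gröbner basis: {x - 1, y - 2}.
Label its elements g_1 = x - 1, g_2 = y - 2.

Reduce p = 3y^2 + 4x - 10 modulo G:
  leading term y^2: subtract (3y)·g_2 from 3y^2 + 4x - 10 → 4x + 6y - 10
  leading term x: subtract (4)·g_1 from 4x + 6y - 10 → 6y - 6
  leading term y: subtract (6)·g_2 from 6y - 6 → 6
  leading term 1: no divisor's leading term divides it; move 6 to the remainder.
  normal form = 6.
The normal form is nonzero, so p ∉ I. Since p minus its normal form lies in I, I + (p) = I + (r) where r = 6; decide whether this ideal is the whole ring.
Here r = 6 is a nonzero constant, hence a unit: 1 ∈ I + (p), the Gröbner basis of I + (p) is {1}, and the enlarged system has no common solution — adjoining p is inconsistent.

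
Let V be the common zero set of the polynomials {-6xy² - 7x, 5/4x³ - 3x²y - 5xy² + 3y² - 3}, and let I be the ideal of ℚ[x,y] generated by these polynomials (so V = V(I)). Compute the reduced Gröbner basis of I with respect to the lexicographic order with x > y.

G = {x³ - 12/5x²y + 14/3x + 12/5y² - 12/5, xy² + 7/6x, y⁴ + ⅙y² - 7/6}

The reduced Gröbner basis is the canonical form of the ideal for this ordering.

f_1 = -6xy² - 7x, LT = xy².
f_2 = 5/4x³ - 3x²y - 5xy² + 3y² - 3, LT = x³.

S(f_1,f_2): lcm = x³y². S = 7/6x³ + 12/5x²y³ + 4xy⁴ - 12/5y⁴ + 12/5y².
  leading term x³: subtract (14/15)·f_2 from 7/6x³ + 12/5x²y³ + 4xy⁴ - 12/5y⁴ + 12/5y² → 12/5x²y³ + 14/5x²y + 4xy⁴ + 14/3xy² - 12/5y⁴ - ⅖y² + 14/5
  leading term x²y³: subtract (-⅖xy)·f_1 from 12/5x²y³ + 14/5x²y + 4xy⁴ + 14/3xy² - 12/5y⁴ - ⅖y² + 14/5 → 4xy⁴ + 14/3xy² - 12/5y⁴ - ⅖y² + 14/5
  leading term xy⁴: subtract (-⅔y²)·f_1 from 4xy⁴ + 14/3xy² - 12/5y⁴ - ⅖y² + 14/5 → -12/5y⁴ - ⅖y² + 14/5
  leading term y⁴: no divisor's leading term divides it; move -12/5y⁴ to the remainder.
  leading term y²: no divisor's leading term divides it; move -⅖y² to the remainder.
  leading term 1: no divisor's leading term divides it; move 14/5 to the remainder.
  remainder -12/5y⁴ - ⅖y² + 14/5 ≠ 0; add g_3 = -12/5y⁴ - ⅖y² + 14/5 to the basis.

The other S-polynomials (S(f_1,g_3), S(f_2,g_3)) all reduce to 0 modulo the current basis, so we have a Gröbner basis.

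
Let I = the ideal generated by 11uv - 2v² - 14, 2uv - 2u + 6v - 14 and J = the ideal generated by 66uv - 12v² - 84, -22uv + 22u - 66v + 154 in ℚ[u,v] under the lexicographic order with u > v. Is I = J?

Two ideals are equal iff their reduced Gröbner bases coincide (the reduced basis is unique for a fixed ordering).
Buchberger on the first generating set:
f_1 = 11uv - 2v² - 14, LT = uv.
f_2 = 2uv - 2u + 6v - 14, LT = uv.

S(f_1,f_2): lcm = uv. S = u - 2/11v² - 3v + 63/11.
  leading term u: no divisor's leading term divides it; move u to the remainder.
  leading term v²: no divisor's leading term divides it; move -2/11v² to the remainder.
  leading term v: no divisor's leading term divides it; move -3v to the remainder.
  leading term 1: no divisor's leading term divides it; move 63/11 to the remainder.
  remainder u - 2/11v² - 3v + 63/11 ≠ 0; add g_3 = u - 2/11v² - 3v + 63/11 to the basis.

S(f_1,g_3): lcm = uv. S = 2/11v³ + 31/11v² - 63/11v - 14/11.
  leading term v³: no divisor's leading term divides it; move 2/11v³ to the remainder.
  leading term v²: no divisor's leading term divides it; move 31/11v² to the remainder.
  leading term v: no divisor's leading term divides it; move -63/11v to the remainder.
  leading term 1: no divisor's leading term divides it; move -14/11 to the remainder.
  remainder 2/11v³ + 31/11v² - 63/11v - 14/11 ≠ 0; add g_4 = 2/11v³ + 31/11v² - 63/11v - 14/11 to the basis.

The other S-polynomials (S(f_2,g_3), S(f_1,g_4), S(f_2,g_4), S(g_3,g_4)) all reduce to 0 modulo the current basis, so we have a Gröbner basis.
Inter-reduce: drop elements whose leading term is divisible by another's, tail-reduce, and make monic.
Reduced Gröbner basis: {u - 2/11v² - 3v + 63/11, v³ + 31/2v² - 63/2v - 7}.

Buchberger on the second generating set:
h_1 = 66uv - 12v² - 84, LT = uv.
h_2 = -22uv + 22u - 66v + 154, LT = uv.

S(h_1,h_2): lcm = uv. S = u - 2/11v² - 3v + 63/11.
  leading term u: no divisor's leading term divides it; move u to the remainder.
  leading term v²: no divisor's leading term divides it; move -2/11v² to the remainder.
  leading term v: no divisor's leading term divides it; move -3v to the remainder.
  leading term 1: no divisor's leading term divides it; move 63/11 to the remainder.
  remainder u - 2/11v² - 3v + 63/11 ≠ 0; add k_3 = u - 2/11v² - 3v + 63/11 to the basis.

S(h_1,k_3): lcm = uv. S = 2/11v³ + 31/11v² - 63/11v - 14/11.
  leading term v³: no divisor's leading term divides it; move 2/11v³ to the remainder.
  leading term v²: no divisor's leading term divides it; move 31/11v² to the remainder.
  leading term v: no divisor's leading term divides it; move -63/11v to the remainder.
  leading term 1: no divisor's leading term divides it; move -14/11 to the remainder.
  remainder 2/11v³ + 31/11v² - 63/11v - 14/11 ≠ 0; add k_4 = 2/11v³ + 31/11v² - 63/11v - 14/11 to the basis.

The other S-polynomials (S(h_2,k_3), S(h_1,k_4), S(h_2,k_4), S(k_3,k_4)) all reduce to 0 modulo the current basis, so we have a Gröbner basis.
Inter-reduce: drop elements whose leading term is divisible by another's, tail-reduce, and make monic.
Reduced Gröbner basis: {u - 2/11v² - 3v + 63/11, v³ + 31/2v² - 63/2v - 7}.

The two bases agree; hence the ideals are identical.

Yes, the ideals are equal.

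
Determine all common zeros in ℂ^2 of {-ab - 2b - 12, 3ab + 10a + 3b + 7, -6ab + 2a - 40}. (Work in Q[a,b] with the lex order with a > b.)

Compute a lex Gröbner basis by Buchberger's algorithm.
f_1 = -ab - 2b - 12, LT = ab.
f_2 = 3ab + 10a + 3b + 7, LT = ab.
f_3 = -6ab + 2a - 40, LT = ab.

S(f_1,f_2): lcm = ab. S = -10/3a + b + 29/3.
  reduce S modulo (f_1, f_2, f_3):
  remainder -10/3a + b + 29/3 ≠ 0; add h_4 = -10/3a + b + 29/3 to the basis.

S(f_1,f_3): lcm = ab. S = 1/3a + 2b + 16/3.
  reduce S modulo (f_1, f_2, f_3, h_4):
  remainder 21/10b + 63/10 ≠ 0; add h_5 = 21/10b + 63/10 to the basis.

The other S-polynomials (S(f_2,f_3), S(f_1,h_4), S(f_2,h_4), S(f_3,h_4), S(f_1,h_5), S(f_2,h_5), S(f_3,h_5), S(h_4,h_5)) all reduce to 0 modulo the current basis, so we have a Gröbner basis.
Inter-reduce: drop elements whose leading term is divisible by another's, tail-reduce, and make monic.
Reduced Gröbner basis: {a - 2, b + 3}.

A lex Gröbner basis eliminates variables successively. Here b + 3 depends only on b, with roots {-3}; lifting each root through the earlier basis elements recovers the full solutions.
  b = -3: the earlier basis element becomes a - 2 = 0, giving a = 2 — point (2, -3).

{(2, -3)}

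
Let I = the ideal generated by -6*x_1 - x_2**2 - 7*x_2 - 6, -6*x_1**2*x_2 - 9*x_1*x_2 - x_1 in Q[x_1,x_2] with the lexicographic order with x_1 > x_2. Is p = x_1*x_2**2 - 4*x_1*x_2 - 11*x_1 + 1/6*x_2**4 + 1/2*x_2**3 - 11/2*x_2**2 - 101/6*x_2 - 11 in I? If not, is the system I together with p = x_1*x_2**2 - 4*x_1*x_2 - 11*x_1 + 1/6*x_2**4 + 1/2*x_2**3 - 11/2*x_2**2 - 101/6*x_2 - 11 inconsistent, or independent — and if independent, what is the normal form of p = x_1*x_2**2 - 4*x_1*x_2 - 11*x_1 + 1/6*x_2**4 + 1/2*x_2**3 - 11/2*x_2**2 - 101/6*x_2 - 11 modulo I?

First compute the reduced Gröbner basis of I by Buchberger's algorithm.
f_1 = -6*x_1 - x_2**2 - 7*x_2 - 6, LT = x_1.
f_2 = -6*x_1**2*x_2 - 9*x_1*x_2 - x_1, LT = x_1**2*x_2.

S(f_1,f_2): lcm = x_1**2*x_2. S = 1/6*x_1*x_2**3 + 7/6*x_1*x_2**2 - 1/2*x_1*x_2 - 1/6*x_1.
  leading term x_1*x_2**3: subtract (-1/36*x_2**3)·f_1 from 1/6*x_1*x_2**3 + 7/6*x_1*x_2**2 - 1/2*x_1*x_2 - 1/6*x_1 → 7/6*x_1*x_2**2 - 1/2*x_1*x_2 - 1/6*x_1 - 1/36*x_2**5 - 7/36*x_2**4 - 1/6*x_2**3
  leading term x_1*x_2**2: subtract (-7/36*x_2**2)·f_1 from 7/6*x_1*x_2**2 - 1/2*x_1*x_2 - 1/6*x_1 - 1/36*x_2**5 - 7/36*x_2**4 - 1/6*x_2**3 → -1/2*x_1*x_2 - 1/6*x_1 - 1/36*x_2**5 - 7/18*x_2**4 - 55/36*x_2**3 - 7/6*x_2**2
  leading term x_1*x_2: subtract (1/12*x_2)·f_1 from -1/2*x_1*x_2 - 1/6*x_1 - 1/36*x_2**5 - 7/18*x_2**4 - 55/36*x_2**3 - 7/6*x_2**2 → -1/6*x_1 - 1/36*x_2**5 - 7/18*x_2**4 - 13/9*x_2**3 - 7/12*x_2**2 + 1/2*x_2
  leading term x_1: subtract (1/36)·f_1 from -1/6*x_1 - 1/36*x_2**5 - 7/18*x_2**4 - 13/9*x_2**3 - 7/12*x_2**2 + 1/2*x_2 → -1/36*x_2**5 - 7/18*x_2**4 - 13/9*x_2**3 - 5/9*x_2**2 + 25/36*x_2 + 1/6
  leading term x_2**5: no divisor's leading term divides it; move -1/36*x_2**5 to the remainder.
  leading term x_2**4: no divisor's leading term divides it; move -7/18*x_2**4 to the remainder.
  leading term x_2**3: no divisor's leading term divides it; move -13/9*x_2**3 to the remainder.
  leading term x_2**2: no divisor's leading term divides it; move -5/9*x_2**2 to the remainder.
  leading term x_2: no divisor's leading term divides it; move 25/36*x_2 to the remainder.
  leading term 1: no divisor's leading term divides it; move 1/6 to the remainder.
  remainder -1/36*x_2**5 - 7/18*x_2**4 - 13/9*x_2**3 - 5/9*x_2**2 + 25/36*x_2 + 1/6 ≠ 0; add h_3 = -1/36*x_2**5 - 7/18*x_2**4 - 13/9*x_2**3 - 5/9*x_2**2 + 25/36*x_2 + 1/6 to the basis.

The other S-polynomials (S(f_1,h_3), S(f_2,h_3)) all reduce to 0 modulo the current basis, so we have a Gröbner basis.
Inter-reduce: drop elements whose leading term is divisible by another's, tail-reduce, and make monic.
Reduced Gröbner basis: {x_1 + 1/6*x_2**2 + 7/6*x_2 + 1, x_2**5 + 14*x_2**4 + 52*x_2**3 + 20*x_2**2 - 25*x_2 - 6}.
Label its elements g_1 = x_1 + 1/6*x_2**2 + 7/6*x_2 + 1, g_2 = x_2**5 + 14*x_2**4 + 52*x_2**3 + 20*x_2**2 - 25*x_2 - 6.

Reduce p = x_1*x_2**2 - 4*x_1*x_2 - 11*x_1 + 1/6*x_2**4 + 1/2*x_2**3 - 11/2*x_2**2 - 101/6*x_2 - 11 modulo G:
  leading term x_1*x_2**2: subtract (x_2**2)·g_1 from x_1*x_2**2 - 4*x_1*x_2 - 11*x_1 + 1/6*x_2**4 + 1/2*x_2**3 - 11/2*x_2**2 - 101/6*x_2 - 11 → -4*x_1*x_2 - 11*x_1 - 2/3*x_2**3 - 13/2*x_2**2 - 101/6*x_2 - 11
  leading term x_1*x_2: subtract (-4*x_2)·g_1 from -4*x_1*x_2 - 11*x_1 - 2/3*x_2**3 - 13/2*x_2**2 - 101/6*x_2 - 11 → -11*x_1 - 11/6*x_2**2 - 77/6*x_2 - 11
  leading term x_1: subtract (-11)·g_1 from -11*x_1 - 11/6*x_2**2 - 77/6*x_2 - 11 → 0
  normal form = 0.
Since the normal form is 0, p ∈ I.

Ideal membership is decidable via reduction modulo a Gröbner basis.

x_1*x_2**2 - 4*x_1*x_2 - 11*x_1 + 1/6*x_2**4 + 1/2*x_2**3 - 11/2*x_2**2 - 101/6*x_2 - 11 lies in I (it reduces to 0).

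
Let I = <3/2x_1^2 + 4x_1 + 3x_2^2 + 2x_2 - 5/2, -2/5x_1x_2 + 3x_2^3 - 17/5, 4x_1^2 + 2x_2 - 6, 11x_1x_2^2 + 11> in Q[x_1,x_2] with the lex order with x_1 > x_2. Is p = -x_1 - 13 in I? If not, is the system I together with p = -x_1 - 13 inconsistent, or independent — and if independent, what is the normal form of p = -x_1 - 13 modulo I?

First compute the reduced Gröbner basis of I by Buchberger's algorithm.
f_1 = 3/2x_1^2 + 4x_1 + 3x_2^2 + 2x_2 - 5/2, LT = x_1^2.
f_2 = -2/5x_1x_2 + 3x_2^3 - 17/5, LT = x_1x_2.
f_3 = 4x_1^2 + 2x_2 - 6, LT = x_1^2.
f_4 = 11x_1x_2^2 + 11, LT = x_1x_2^2.

S(f_1,f_2): lcm = x_1^2x_2. S = 15/2x_1x_2^3 + 8/3x_1x_2 - 17/2x_1 + 2x_2^3 + 4/3x_2^2 - 5/3x_2.
  leading term x_1x_2^3: subtract (-75/4x_2^2)·f_2 from 15/2x_1x_2^3 + 8/3x_1x_2 - 17/2x_1 + 2x_2^3 + 4/3x_2^2 - 5/3x_2 → 8/3x_1x_2 - 17/2x_1 + 225/4x_2^5 + 2x_2^3 - 749/12x_2^2 - 5/3x_2
  leading term x_1x_2: subtract (-20/3)·f_2 from 8/3x_1x_2 - 17/2x_1 + 225/4x_2^5 + 2x_2^3 - 749/12x_2^2 - 5/3x_2 → -17/2x_1 + 225/4x_2^5 + 22x_2^3 - 749/12x_2^2 - 5/3x_2 - 68/3
  leading term x_1: no divisor's leading term divides it; move -17/2x_1 to the remainder.
  leading term x_2^5: no divisor's leading term divides it; move 225/4x_2^5 to the remainder.
  leading term x_2^3: no divisor's leading term divides it; move 22x_2^3 to the remainder.
  leading term x_2^2: no divisor's leading term divides it; move -749/12x_2^2 to the remainder.
  leading term x_2: no divisor's leading term divides it; move -5/3x_2 to the remainder.
  leading term 1: no divisor's leading term divides it; move -68/3 to the remainder.
  remainder -17/2x_1 + 225/4x_2^5 + 22x_2^3 - 749/12x_2^2 - 5/3x_2 - 68/3 ≠ 0; add h_5 = -17/2x_1 + 225/4x_2^5 + 22x_2^3 - 749/12x_2^2 - 5/3x_2 - 68/3 to the basis.

S(f_1,f_3): lcm = x_1^2. S = 8/3x_1 + 2x_2^2 + 5/6x_2 - 1/6.
  leading term x_1: subtract (-16/51)·h_5 from 8/3x_1 + 2x_2^2 + 5/6x_2 - 1/6 → 300/17x_2^5 + 352/51x_2^3 - 2690/153x_2^2 + 95/306x_2 - 131/18
  leading term x_2^5: no divisor's leading term divides it; move 300/17x_2^5 to the remainder.
  leading term x_2^3: no divisor's leading term divides it; move 352/51x_2^3 to the remainder.
  leading term x_2^2: no divisor's leading term divides it; move -2690/153x_2^2 to the remainder.
  leading term x_2: no divisor's leading term divides it; move 95/306x_2 to the remainder.
  leading term 1: no divisor's leading term divides it; move -131/18 to the remainder.
  remainder 300/17x_2^5 + 352/51x_2^3 - 2690/153x_2^2 + 95/306x_2 - 131/18 ≠ 0; add h_6 = 300/17x_2^5 + 352/51x_2^3 - 2690/153x_2^2 + 95/306x_2 - 131/18 to the basis.

S(f_1,f_4): lcm = x_1^2x_2^2. S = 8/3x_1x_2^2 - x_1 + 2x_2^4 + 4/3x_2^3 - 5/3x_2^2.
  leading term x_1x_2^2: subtract (-20/3x_2)·f_2 from 8/3x_1x_2^2 - x_1 + 2x_2^4 + 4/3x_2^3 - 5/3x_2^2 → -x_1 + 22x_2^4 + 4/3x_2^3 - 5/3x_2^2 - 68/3x_2
  leading term x_1: subtract (2/17)·h_5 from -x_1 + 22x_2^4 + 4/3x_2^3 - 5/3x_2^2 - 68/3x_2 → -225/34x_2^5 + 22x_2^4 - 64/51x_2^3 + 193/34x_2^2 - 382/17x_2 + 8/3
  leading term x_2^5: subtract (-3/8)·h_6 from -225/34x_2^5 + 22x_2^4 - 64/51x_2^3 + 193/34x_2^2 - 382/17x_2 + 8/3 → 22x_2^4 + 4/3x_2^3 - 11/12x_2^2 - 1073/48x_2 - 1/16
  leading term x_2^4: no divisor's leading term divides it; move 22x_2^4 to the remainder.
  leading term x_2^3: no divisor's leading term divides it; move 4/3x_2^3 to the remainder.
  leading term x_2^2: no divisor's leading term divides it; move -11/12x_2^2 to the remainder.
  leading term x_2: no divisor's leading term divides it; move -1073/48x_2 to the remainder.
  leading term 1: no divisor's leading term divides it; move -1/16 to the remainder.
  remainder 22x_2^4 + 4/3x_2^3 - 11/12x_2^2 - 1073/48x_2 - 1/16 ≠ 0; add h_7 = 22x_2^4 + 4/3x_2^3 - 11/12x_2^2 - 1073/48x_2 - 1/16 to the basis.

S(f_2,f_3): lcm = x_1^2x_2. S = -15/2x_1x_2^3 + 17/2x_1 - 1/2x_2^2 + 3/2x_2.
  leading term x_1x_2^3: subtract (75/4x_2^2)·f_2 from -15/2x_1x_2^3 + 17/2x_1 - 1/2x_2^2 + 3/2x_2 → 17/2x_1 - 225/4x_2^5 + 253/4x_2^2 + 3/2x_2
  leading term x_1: subtract (-1)·h_5 from 17/2x_1 - 225/4x_2^5 + 253/4x_2^2 + 3/2x_2 → 22x_2^3 + 5/6x_2^2 - 1/6x_2 - 68/3
  leading term x_2^3: no divisor's leading term divides it; move 22x_2^3 to the remainder.
  leading term x_2^2: no divisor's leading term divides it; move 5/6x_2^2 to the remainder.
  leading term x_2: no divisor's leading term divides it; move -1/6x_2 to the remainder.
  leading term 1: no divisor's leading term divides it; move -68/3 to the remainder.
  remainder 22x_2^3 + 5/6x_2^2 - 1/6x_2 - 68/3 ≠ 0; add h_8 = 22x_2^3 + 5/6x_2^2 - 1/6x_2 - 68/3 to the basis.

S(f_2,f_4): lcm = x_1x_2^2. S = -15/2x_2^4 + 17/2x_2 - 1.
  leading term x_2^4: subtract (-15/44)·h_7 from -15/2x_2^4 + 17/2x_2 - 1 → 5/11x_2^3 - 5/16x_2^2 + 619/704x_2 - 719/704
  leading term x_2^3: subtract (5/242)·h_8 from 5/11x_2^3 - 5/16x_2^2 + 619/704x_2 - 719/704 → -1915/5808x_2^2 + 20507/23232x_2 - 12847/23232
  leading term x_2^2: no divisor's leading term divides it; move -1915/5808x_2^2 to the remainder.
  leading term x_2: no divisor's leading term divides it; move 20507/23232x_2 to the remainder.
  leading term 1: no divisor's leading term divides it; move -12847/23232 to the remainder.
  remainder -1915/5808x_2^2 + 20507/23232x_2 - 12847/23232 ≠ 0; add h_9 = -1915/5808x_2^2 + 20507/23232x_2 - 12847/23232 to the basis.

S(f_3,f_4): lcm = x_1^2x_2^2. S = -x_1 + 1/2x_2^3 - 3/2x_2^2.
  leading term x_1: subtract (2/17)·h_5 from -x_1 + 1/2x_2^3 - 3/2x_2^2 → -225/34x_2^5 - 71/34x_2^3 + 298/51x_2^2 + 10/51x_2 + 8/3
  leading term x_2^5: subtract (-3/8)·h_6 from -225/34x_2^5 - 71/34x_2^3 + 298/51x_2^2 + 10/51x_2 + 8/3 → 1/2x_2^3 - 3/4x_2^2 + 5/16x_2 - 1/16
  leading term x_2^3: subtract (1/44)·h_8 from 1/2x_2^3 - 3/4x_2^2 + 5/16x_2 - 1/16 → -203/264x_2^2 + 167/528x_2 + 239/528
  leading term x_2^2: subtract (4466/1915)·h_9 from -203/264x_2^2 + 167/528x_2 + 239/528 → -106767/61280x_2 + 106767/61280
  leading term x_2: no divisor's leading term divides it; move -106767/61280x_2 to the remainder.
  leading term 1: no divisor's leading term divides it; move 106767/61280 to the remainder.
  remainder -106767/61280x_2 + 106767/61280 ≠ 0; add h_10 = -106767/61280x_2 + 106767/61280 to the basis.

The other S-polynomials (S(f_1,h_5), S(f_2,h_5), S(f_3,h_5), S(f_4,h_5), S(f_1,h_6), S(f_2,h_6), S(f_3,h_6), S(f_4,h_6), S(h_5,h_6), S(f_1,h_7), S(f_2,h_7), S(f_3,h_7), S(f_4,h_7), S(h_5,h_7), S(h_6,h_7), S(f_1,h_8), S(f_2,h_8), S(f_3,h_8), S(f_4,h_8), S(h_5,h_8), S(h_6,h_8), S(h_7,h_8), S(f_1,h_9), S(f_2,h_9), S(f_3,h_9), S(f_4,h_9), S(h_5,h_9), S(h_6,h_9), S(h_7,h_9), S(h_8,h_9), S(f_1,h_10), S(f_2,h_10), S(f_3,h_10), S(f_4,h_10), S(h_5,h_10), S(h_6,h_10), S(h_7,h_10), S(h_8,h_10), S(h_9,h_10)) all reduce to 0 modulo the current basis, so we have a Gröbner basis.
Inter-reduce: drop elements whose leading term is divisible by another's, tail-reduce, and make monic.
Reduced Gröbner basis: {x_1 + 1, x_2 - 1}.
Label its elements g_1 = x_1 + 1, g_2 = x_2 - 1.

Reduce p = -x_1 - 13 modulo G:
  leading term x_1: subtract (-1)·g_1 from -x_1 - 13 → -12
  leading term 1: no divisor's leading term divides it; move -12 to the remainder.
  normal form = -12.
The normal form is nonzero, so p ∉ I. Since p minus its normal form lies in I, I + (p) = I + (r) where r = -12; decide whether this ideal is the whole ring.
Here r = -12 is a nonzero constant, hence a unit: 1 ∈ I + (p), the Gröbner basis of I + (p) is {1}, and the enlarged system has no common solution — adjoining p is inconsistent.

Adjoining -x_1 - 13 makes the ideal the whole ring: the system is inconsistent.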